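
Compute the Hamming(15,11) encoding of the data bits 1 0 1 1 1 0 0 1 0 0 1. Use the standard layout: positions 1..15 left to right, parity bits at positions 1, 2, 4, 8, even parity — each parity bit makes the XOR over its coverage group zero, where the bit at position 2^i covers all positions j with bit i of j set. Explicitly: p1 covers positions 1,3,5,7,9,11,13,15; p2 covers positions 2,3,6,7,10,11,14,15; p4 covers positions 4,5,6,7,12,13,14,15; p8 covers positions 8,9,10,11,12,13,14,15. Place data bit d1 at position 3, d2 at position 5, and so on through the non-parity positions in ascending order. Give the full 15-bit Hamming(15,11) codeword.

001001111001001

Place data bits at non-power-of-two positions: b3=1, b5=0, b6=1, b7=1, b9=1, b10=0, b11=0, b12=1, b13=0, b14=0, b15=1.
p1 = XOR of data positions {3,5,7,9,11,13,15} = 1⊕0⊕1⊕1⊕0⊕0⊕1 = 0
p2 = XOR of data positions {3,6,7,10,11,14,15} = 1⊕1⊕1⊕0⊕0⊕0⊕1 = 0
p4 = XOR of data positions {5,6,7,12,13,14,15} = 0⊕1⊕1⊕1⊕0⊕0⊕1 = 0
p8 = XOR of data positions {9,10,11,12,13,14,15} = 1⊕0⊕0⊕1⊕0⊕0⊕1 = 1
Codeword b1..b15 = 001001111001001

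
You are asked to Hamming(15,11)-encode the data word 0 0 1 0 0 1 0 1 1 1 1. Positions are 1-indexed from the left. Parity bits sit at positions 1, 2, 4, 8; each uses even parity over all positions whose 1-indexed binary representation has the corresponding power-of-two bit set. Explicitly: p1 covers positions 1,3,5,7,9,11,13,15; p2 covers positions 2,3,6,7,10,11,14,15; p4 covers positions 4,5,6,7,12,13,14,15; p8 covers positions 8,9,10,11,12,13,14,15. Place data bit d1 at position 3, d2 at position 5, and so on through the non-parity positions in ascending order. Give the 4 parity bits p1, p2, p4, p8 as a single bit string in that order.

0011

Place data bits at non-power-of-two positions: b3=0, b5=0, b6=1, b7=0, b9=0, b10=1, b11=0, b12=1, b13=1, b14=1, b15=1.
p1 = XOR of data positions {3,5,7,9,11,13,15} = 0⊕0⊕0⊕0⊕0⊕1⊕1 = 0
p2 = XOR of data positions {3,6,7,10,11,14,15} = 0⊕1⊕0⊕1⊕0⊕1⊕1 = 0
p4 = XOR of data positions {5,6,7,12,13,14,15} = 0⊕1⊕0⊕1⊕1⊕1⊕1 = 1
p8 = XOR of data positions {9,10,11,12,13,14,15} = 0⊕1⊕0⊕1⊕1⊕1⊕1 = 1
Parity bits p1,p2,p4,p8 = 0011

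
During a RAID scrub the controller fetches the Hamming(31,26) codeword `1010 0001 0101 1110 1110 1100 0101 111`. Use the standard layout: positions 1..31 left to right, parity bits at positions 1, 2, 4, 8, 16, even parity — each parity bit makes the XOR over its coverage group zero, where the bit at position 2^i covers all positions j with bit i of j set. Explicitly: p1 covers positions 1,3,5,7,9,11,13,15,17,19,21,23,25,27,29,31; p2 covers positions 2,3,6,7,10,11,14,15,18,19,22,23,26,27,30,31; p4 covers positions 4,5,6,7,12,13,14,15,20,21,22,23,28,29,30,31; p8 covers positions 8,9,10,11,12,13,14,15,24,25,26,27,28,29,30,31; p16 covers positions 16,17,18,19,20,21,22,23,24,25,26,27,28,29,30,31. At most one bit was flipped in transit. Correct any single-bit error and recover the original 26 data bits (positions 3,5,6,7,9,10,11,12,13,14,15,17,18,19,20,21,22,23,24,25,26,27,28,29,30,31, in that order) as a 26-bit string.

10001101111111011000101111

s1: b1⊕b3⊕b5⊕b7⊕b9⊕b11⊕b13⊕b15⊕b17⊕b19⊕b21⊕b23⊕b25⊕b27⊕b29⊕b31 = 1⊕1⊕0⊕0⊕0⊕0⊕1⊕1⊕1⊕1⊕1⊕0⊕0⊕0⊕1⊕1 = 1
s2: b2⊕b3⊕b6⊕b7⊕b10⊕b11⊕b14⊕b15⊕b18⊕b19⊕b22⊕b23⊕b26⊕b27⊕b30⊕b31 = 0⊕1⊕0⊕0⊕1⊕0⊕1⊕1⊕1⊕1⊕1⊕0⊕1⊕0⊕1⊕1 = 0
s4: b4⊕b5⊕b6⊕b7⊕b12⊕b13⊕b14⊕b15⊕b20⊕b21⊕b22⊕b23⊕b28⊕b29⊕b30⊕b31 = 0⊕0⊕0⊕0⊕1⊕1⊕1⊕1⊕0⊕1⊕1⊕0⊕1⊕1⊕1⊕1 = 0
s8: b8⊕b9⊕b10⊕b11⊕b12⊕b13⊕b14⊕b15⊕b24⊕b25⊕b26⊕b27⊕b28⊕b29⊕b30⊕b31 = 1⊕0⊕1⊕0⊕1⊕1⊕1⊕1⊕0⊕0⊕1⊕0⊕1⊕1⊕1⊕1 = 1
s16: b16⊕b17⊕b18⊕b19⊕b20⊕b21⊕b22⊕b23⊕b24⊕b25⊕b26⊕b27⊕b28⊕b29⊕b30⊕b31 = 0⊕1⊕1⊕1⊕0⊕1⊕1⊕0⊕0⊕0⊕1⊕0⊕1⊕1⊕1⊕1 = 0
Syndrome (s16...s1) = 01001 → position 9.
Flip bit 9: corrected codeword = 1010000111011110111011000101111
Data bits at positions 3,5,6,7,9,10,11,12,13,14,15,17,18,19,20,21,22,23,24,25,26,27,28,29,30,31: 10001101111111011000101111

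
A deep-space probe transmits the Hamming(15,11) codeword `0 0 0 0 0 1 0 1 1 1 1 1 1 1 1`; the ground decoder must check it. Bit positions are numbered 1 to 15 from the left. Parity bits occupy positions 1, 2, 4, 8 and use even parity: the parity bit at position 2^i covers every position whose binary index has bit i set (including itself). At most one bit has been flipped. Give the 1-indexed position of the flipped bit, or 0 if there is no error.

s1: b1⊕b3⊕b5⊕b7⊕b9⊕b11⊕b13⊕b15 = 0⊕0⊕0⊕0⊕1⊕1⊕1⊕1 = 0
s2: b2⊕b3⊕b6⊕b7⊕b10⊕b11⊕b14⊕b15 = 0⊕0⊕1⊕0⊕1⊕1⊕1⊕1 = 1
s4: b4⊕b5⊕b6⊕b7⊕b12⊕b13⊕b14⊕b15 = 0⊕0⊕1⊕0⊕1⊕1⊕1⊕1 = 1
s8: b8⊕b9⊕b10⊕b11⊕b12⊕b13⊕b14⊕b15 = 1⊕1⊕1⊕1⊕1⊕1⊕1⊕1 = 0
Syndrome (s8...s1) = 0110 → position 6.

6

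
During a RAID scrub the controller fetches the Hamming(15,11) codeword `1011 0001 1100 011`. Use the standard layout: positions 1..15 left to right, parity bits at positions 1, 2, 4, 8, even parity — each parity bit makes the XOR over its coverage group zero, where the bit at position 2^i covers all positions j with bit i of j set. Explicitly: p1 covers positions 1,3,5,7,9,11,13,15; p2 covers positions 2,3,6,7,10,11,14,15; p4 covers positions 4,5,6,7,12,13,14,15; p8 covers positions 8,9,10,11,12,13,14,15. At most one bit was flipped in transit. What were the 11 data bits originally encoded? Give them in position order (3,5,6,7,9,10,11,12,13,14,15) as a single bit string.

10001101011

s1: b1⊕b3⊕b5⊕b7⊕b9⊕b11⊕b13⊕b15 = 1⊕1⊕0⊕0⊕1⊕0⊕0⊕1 = 0
s2: b2⊕b3⊕b6⊕b7⊕b10⊕b11⊕b14⊕b15 = 0⊕1⊕0⊕0⊕1⊕0⊕1⊕1 = 0
s4: b4⊕b5⊕b6⊕b7⊕b12⊕b13⊕b14⊕b15 = 1⊕0⊕0⊕0⊕0⊕0⊕1⊕1 = 1
s8: b8⊕b9⊕b10⊕b11⊕b12⊕b13⊕b14⊕b15 = 1⊕1⊕1⊕0⊕0⊕0⊕1⊕1 = 1
Syndrome (s8...s1) = 1100 → position 12.
Flip bit 12: corrected codeword = 101100011101011
Data bits at positions 3,5,6,7,9,10,11,12,13,14,15: 10001101011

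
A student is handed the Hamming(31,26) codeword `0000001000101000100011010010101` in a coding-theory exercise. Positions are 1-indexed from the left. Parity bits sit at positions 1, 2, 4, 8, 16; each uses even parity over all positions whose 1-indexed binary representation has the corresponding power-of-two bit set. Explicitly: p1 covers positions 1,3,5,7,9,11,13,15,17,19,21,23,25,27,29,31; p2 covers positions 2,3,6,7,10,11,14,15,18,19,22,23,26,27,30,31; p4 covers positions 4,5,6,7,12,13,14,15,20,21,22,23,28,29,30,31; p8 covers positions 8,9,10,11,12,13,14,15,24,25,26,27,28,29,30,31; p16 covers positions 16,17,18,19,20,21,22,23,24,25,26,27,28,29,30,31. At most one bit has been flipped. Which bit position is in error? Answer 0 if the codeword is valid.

18

s1: b1⊕b3⊕b5⊕b7⊕b9⊕b11⊕b13⊕b15⊕b17⊕b19⊕b21⊕b23⊕b25⊕b27⊕b29⊕b31 = 0⊕0⊕0⊕1⊕0⊕1⊕1⊕0⊕1⊕0⊕1⊕0⊕0⊕1⊕1⊕1 = 0
s2: b2⊕b3⊕b6⊕b7⊕b10⊕b11⊕b14⊕b15⊕b18⊕b19⊕b22⊕b23⊕b26⊕b27⊕b30⊕b31 = 0⊕0⊕0⊕1⊕0⊕1⊕0⊕0⊕0⊕0⊕1⊕0⊕0⊕1⊕0⊕1 = 1
s4: b4⊕b5⊕b6⊕b7⊕b12⊕b13⊕b14⊕b15⊕b20⊕b21⊕b22⊕b23⊕b28⊕b29⊕b30⊕b31 = 0⊕0⊕0⊕1⊕0⊕1⊕0⊕0⊕0⊕1⊕1⊕0⊕0⊕1⊕0⊕1 = 0
s8: b8⊕b9⊕b10⊕b11⊕b12⊕b13⊕b14⊕b15⊕b24⊕b25⊕b26⊕b27⊕b28⊕b29⊕b30⊕b31 = 0⊕0⊕0⊕1⊕0⊕1⊕0⊕0⊕1⊕0⊕0⊕1⊕0⊕1⊕0⊕1 = 0
s16: b16⊕b17⊕b18⊕b19⊕b20⊕b21⊕b22⊕b23⊕b24⊕b25⊕b26⊕b27⊕b28⊕b29⊕b30⊕b31 = 0⊕1⊕0⊕0⊕0⊕1⊕1⊕0⊕1⊕0⊕0⊕1⊕0⊕1⊕0⊕1 = 1
Syndrome (s16...s1) = 10010 → position 18.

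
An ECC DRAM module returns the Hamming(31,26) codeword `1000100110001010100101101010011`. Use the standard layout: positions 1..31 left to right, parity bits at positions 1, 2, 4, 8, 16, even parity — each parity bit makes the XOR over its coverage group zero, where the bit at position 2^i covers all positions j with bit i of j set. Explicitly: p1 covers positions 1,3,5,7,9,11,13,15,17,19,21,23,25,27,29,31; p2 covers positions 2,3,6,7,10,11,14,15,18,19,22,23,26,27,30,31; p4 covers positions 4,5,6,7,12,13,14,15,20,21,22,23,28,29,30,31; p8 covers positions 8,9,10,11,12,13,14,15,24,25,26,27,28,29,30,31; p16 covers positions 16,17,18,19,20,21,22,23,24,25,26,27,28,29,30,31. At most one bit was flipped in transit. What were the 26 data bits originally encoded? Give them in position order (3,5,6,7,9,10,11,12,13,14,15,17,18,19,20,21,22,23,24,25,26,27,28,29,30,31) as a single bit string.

01001000101100101101010011

s1: b1⊕b3⊕b5⊕b7⊕b9⊕b11⊕b13⊕b15⊕b17⊕b19⊕b21⊕b23⊕b25⊕b27⊕b29⊕b31 = 1⊕0⊕1⊕0⊕1⊕0⊕1⊕1⊕1⊕0⊕0⊕1⊕1⊕1⊕0⊕1 = 0
s2: b2⊕b3⊕b6⊕b7⊕b10⊕b11⊕b14⊕b15⊕b18⊕b19⊕b22⊕b23⊕b26⊕b27⊕b30⊕b31 = 0⊕0⊕0⊕0⊕0⊕0⊕0⊕1⊕0⊕0⊕1⊕1⊕0⊕1⊕1⊕1 = 0
s4: b4⊕b5⊕b6⊕b7⊕b12⊕b13⊕b14⊕b15⊕b20⊕b21⊕b22⊕b23⊕b28⊕b29⊕b30⊕b31 = 0⊕1⊕0⊕0⊕0⊕1⊕0⊕1⊕1⊕0⊕1⊕1⊕0⊕0⊕1⊕1 = 0
s8: b8⊕b9⊕b10⊕b11⊕b12⊕b13⊕b14⊕b15⊕b24⊕b25⊕b26⊕b27⊕b28⊕b29⊕b30⊕b31 = 1⊕1⊕0⊕0⊕0⊕1⊕0⊕1⊕0⊕1⊕0⊕1⊕0⊕0⊕1⊕1 = 0
s16: b16⊕b17⊕b18⊕b19⊕b20⊕b21⊕b22⊕b23⊕b24⊕b25⊕b26⊕b27⊕b28⊕b29⊕b30⊕b31 = 0⊕1⊕0⊕0⊕1⊕0⊕1⊕1⊕0⊕1⊕0⊕1⊕0⊕0⊕1⊕1 = 0
Syndrome (s16...s1) = 00000 → position 0 (no error).
No correction needed.
Data bits at positions 3,5,6,7,9,10,11,12,13,14,15,17,18,19,20,21,22,23,24,25,26,27,28,29,30,31: 01001000101100101101010011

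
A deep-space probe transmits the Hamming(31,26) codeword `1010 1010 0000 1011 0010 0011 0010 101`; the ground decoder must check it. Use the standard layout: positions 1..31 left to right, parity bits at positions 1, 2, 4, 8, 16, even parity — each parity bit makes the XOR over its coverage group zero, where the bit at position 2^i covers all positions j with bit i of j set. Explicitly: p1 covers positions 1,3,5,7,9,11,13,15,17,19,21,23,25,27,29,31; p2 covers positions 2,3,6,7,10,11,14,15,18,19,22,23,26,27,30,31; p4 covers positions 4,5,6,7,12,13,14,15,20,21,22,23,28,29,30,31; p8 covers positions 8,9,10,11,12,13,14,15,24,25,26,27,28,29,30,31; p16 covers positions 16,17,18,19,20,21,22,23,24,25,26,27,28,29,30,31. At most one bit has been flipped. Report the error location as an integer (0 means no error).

s1: b1⊕b3⊕b5⊕b7⊕b9⊕b11⊕b13⊕b15⊕b17⊕b19⊕b21⊕b23⊕b25⊕b27⊕b29⊕b31 = 1⊕1⊕1⊕1⊕0⊕0⊕1⊕1⊕0⊕1⊕0⊕1⊕0⊕1⊕1⊕1 = 1
s2: b2⊕b3⊕b6⊕b7⊕b10⊕b11⊕b14⊕b15⊕b18⊕b19⊕b22⊕b23⊕b26⊕b27⊕b30⊕b31 = 0⊕1⊕0⊕1⊕0⊕0⊕0⊕1⊕0⊕1⊕0⊕1⊕0⊕1⊕0⊕1 = 1
s4: b4⊕b5⊕b6⊕b7⊕b12⊕b13⊕b14⊕b15⊕b20⊕b21⊕b22⊕b23⊕b28⊕b29⊕b30⊕b31 = 0⊕1⊕0⊕1⊕0⊕1⊕0⊕1⊕0⊕0⊕0⊕1⊕0⊕1⊕0⊕1 = 1
s8: b8⊕b9⊕b10⊕b11⊕b12⊕b13⊕b14⊕b15⊕b24⊕b25⊕b26⊕b27⊕b28⊕b29⊕b30⊕b31 = 0⊕0⊕0⊕0⊕0⊕1⊕0⊕1⊕1⊕0⊕0⊕1⊕0⊕1⊕0⊕1 = 0
s16: b16⊕b17⊕b18⊕b19⊕b20⊕b21⊕b22⊕b23⊕b24⊕b25⊕b26⊕b27⊕b28⊕b29⊕b30⊕b31 = 1⊕0⊕0⊕1⊕0⊕0⊕0⊕1⊕1⊕0⊕0⊕1⊕0⊕1⊕0⊕1 = 1
Syndrome (s16...s1) = 10111 → position 23.

23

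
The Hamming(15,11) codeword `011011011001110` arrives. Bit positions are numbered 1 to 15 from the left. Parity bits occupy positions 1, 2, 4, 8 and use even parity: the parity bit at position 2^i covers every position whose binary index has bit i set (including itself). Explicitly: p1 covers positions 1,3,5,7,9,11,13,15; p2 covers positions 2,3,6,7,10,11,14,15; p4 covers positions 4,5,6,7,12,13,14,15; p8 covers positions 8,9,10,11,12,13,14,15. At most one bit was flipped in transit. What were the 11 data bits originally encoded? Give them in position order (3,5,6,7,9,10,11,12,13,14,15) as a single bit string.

s1: b1⊕b3⊕b5⊕b7⊕b9⊕b11⊕b13⊕b15 = 0⊕1⊕1⊕0⊕1⊕0⊕1⊕0 = 0
s2: b2⊕b3⊕b6⊕b7⊕b10⊕b11⊕b14⊕b15 = 1⊕1⊕1⊕0⊕0⊕0⊕1⊕0 = 0
s4: b4⊕b5⊕b6⊕b7⊕b12⊕b13⊕b14⊕b15 = 0⊕1⊕1⊕0⊕1⊕1⊕1⊕0 = 1
s8: b8⊕b9⊕b10⊕b11⊕b12⊕b13⊕b14⊕b15 = 1⊕1⊕0⊕0⊕1⊕1⊕1⊕0 = 1
Syndrome (s8...s1) = 1100 → position 12.
Flip bit 12: corrected codeword = 011011011000110
Data bits at positions 3,5,6,7,9,10,11,12,13,14,15: 11101000110

11101000110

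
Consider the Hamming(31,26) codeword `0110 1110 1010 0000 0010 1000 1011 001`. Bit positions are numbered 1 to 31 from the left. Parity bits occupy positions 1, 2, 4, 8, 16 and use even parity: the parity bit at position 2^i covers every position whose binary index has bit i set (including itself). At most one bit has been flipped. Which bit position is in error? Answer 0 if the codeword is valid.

0

s1: b1⊕b3⊕b5⊕b7⊕b9⊕b11⊕b13⊕b15⊕b17⊕b19⊕b21⊕b23⊕b25⊕b27⊕b29⊕b31 = 0⊕1⊕1⊕1⊕1⊕1⊕0⊕0⊕0⊕1⊕1⊕0⊕1⊕1⊕0⊕1 = 0
s2: b2⊕b3⊕b6⊕b7⊕b10⊕b11⊕b14⊕b15⊕b18⊕b19⊕b22⊕b23⊕b26⊕b27⊕b30⊕b31 = 1⊕1⊕1⊕1⊕0⊕1⊕0⊕0⊕0⊕1⊕0⊕0⊕0⊕1⊕0⊕1 = 0
s4: b4⊕b5⊕b6⊕b7⊕b12⊕b13⊕b14⊕b15⊕b20⊕b21⊕b22⊕b23⊕b28⊕b29⊕b30⊕b31 = 0⊕1⊕1⊕1⊕0⊕0⊕0⊕0⊕0⊕1⊕0⊕0⊕1⊕0⊕0⊕1 = 0
s8: b8⊕b9⊕b10⊕b11⊕b12⊕b13⊕b14⊕b15⊕b24⊕b25⊕b26⊕b27⊕b28⊕b29⊕b30⊕b31 = 0⊕1⊕0⊕1⊕0⊕0⊕0⊕0⊕0⊕1⊕0⊕1⊕1⊕0⊕0⊕1 = 0
s16: b16⊕b17⊕b18⊕b19⊕b20⊕b21⊕b22⊕b23⊕b24⊕b25⊕b26⊕b27⊕b28⊕b29⊕b30⊕b31 = 0⊕0⊕0⊕1⊕0⊕1⊕0⊕0⊕0⊕1⊕0⊕1⊕1⊕0⊕0⊕1 = 0
Syndrome (s16...s1) = 00000 → position 0 (no error).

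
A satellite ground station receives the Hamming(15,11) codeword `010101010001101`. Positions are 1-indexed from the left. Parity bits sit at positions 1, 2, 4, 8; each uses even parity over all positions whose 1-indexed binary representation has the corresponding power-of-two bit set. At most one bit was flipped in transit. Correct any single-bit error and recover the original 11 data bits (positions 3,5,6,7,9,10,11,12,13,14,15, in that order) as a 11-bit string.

00000001101

s1: b1⊕b3⊕b5⊕b7⊕b9⊕b11⊕b13⊕b15 = 0⊕0⊕0⊕0⊕0⊕0⊕1⊕1 = 0
s2: b2⊕b3⊕b6⊕b7⊕b10⊕b11⊕b14⊕b15 = 1⊕0⊕1⊕0⊕0⊕0⊕0⊕1 = 1
s4: b4⊕b5⊕b6⊕b7⊕b12⊕b13⊕b14⊕b15 = 1⊕0⊕1⊕0⊕1⊕1⊕0⊕1 = 1
s8: b8⊕b9⊕b10⊕b11⊕b12⊕b13⊕b14⊕b15 = 1⊕0⊕0⊕0⊕1⊕1⊕0⊕1 = 0
Syndrome (s8...s1) = 0110 → position 6.
Flip bit 6: corrected codeword = 010100010001101
Data bits at positions 3,5,6,7,9,10,11,12,13,14,15: 00000001101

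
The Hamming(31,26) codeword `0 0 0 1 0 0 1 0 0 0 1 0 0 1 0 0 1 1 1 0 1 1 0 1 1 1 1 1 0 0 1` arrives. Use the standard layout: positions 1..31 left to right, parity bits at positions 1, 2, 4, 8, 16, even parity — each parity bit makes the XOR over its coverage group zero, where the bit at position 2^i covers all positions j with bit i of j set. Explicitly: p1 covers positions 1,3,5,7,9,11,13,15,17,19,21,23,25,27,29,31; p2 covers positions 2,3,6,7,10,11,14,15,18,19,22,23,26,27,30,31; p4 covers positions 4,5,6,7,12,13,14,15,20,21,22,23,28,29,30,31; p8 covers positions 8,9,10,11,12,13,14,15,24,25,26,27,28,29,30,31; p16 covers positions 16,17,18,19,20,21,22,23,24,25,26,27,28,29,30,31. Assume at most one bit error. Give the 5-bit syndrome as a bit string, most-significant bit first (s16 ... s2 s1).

10110

s1: b1⊕b3⊕b5⊕b7⊕b9⊕b11⊕b13⊕b15⊕b17⊕b19⊕b21⊕b23⊕b25⊕b27⊕b29⊕b31 = 0⊕0⊕0⊕1⊕0⊕1⊕0⊕0⊕1⊕1⊕1⊕0⊕1⊕1⊕0⊕1 = 0
s2: b2⊕b3⊕b6⊕b7⊕b10⊕b11⊕b14⊕b15⊕b18⊕b19⊕b22⊕b23⊕b26⊕b27⊕b30⊕b31 = 0⊕0⊕0⊕1⊕0⊕1⊕1⊕0⊕1⊕1⊕1⊕0⊕1⊕1⊕0⊕1 = 1
s4: b4⊕b5⊕b6⊕b7⊕b12⊕b13⊕b14⊕b15⊕b20⊕b21⊕b22⊕b23⊕b28⊕b29⊕b30⊕b31 = 1⊕0⊕0⊕1⊕0⊕0⊕1⊕0⊕0⊕1⊕1⊕0⊕1⊕0⊕0⊕1 = 1
s8: b8⊕b9⊕b10⊕b11⊕b12⊕b13⊕b14⊕b15⊕b24⊕b25⊕b26⊕b27⊕b28⊕b29⊕b30⊕b31 = 0⊕0⊕0⊕1⊕0⊕0⊕1⊕0⊕1⊕1⊕1⊕1⊕1⊕0⊕0⊕1 = 0
s16: b16⊕b17⊕b18⊕b19⊕b20⊕b21⊕b22⊕b23⊕b24⊕b25⊕b26⊕b27⊕b28⊕b29⊕b30⊕b31 = 0⊕1⊕1⊕1⊕0⊕1⊕1⊕0⊕1⊕1⊕1⊕1⊕1⊕0⊕0⊕1 = 1
Syndrome (s16...s1) = 10110 → position 22.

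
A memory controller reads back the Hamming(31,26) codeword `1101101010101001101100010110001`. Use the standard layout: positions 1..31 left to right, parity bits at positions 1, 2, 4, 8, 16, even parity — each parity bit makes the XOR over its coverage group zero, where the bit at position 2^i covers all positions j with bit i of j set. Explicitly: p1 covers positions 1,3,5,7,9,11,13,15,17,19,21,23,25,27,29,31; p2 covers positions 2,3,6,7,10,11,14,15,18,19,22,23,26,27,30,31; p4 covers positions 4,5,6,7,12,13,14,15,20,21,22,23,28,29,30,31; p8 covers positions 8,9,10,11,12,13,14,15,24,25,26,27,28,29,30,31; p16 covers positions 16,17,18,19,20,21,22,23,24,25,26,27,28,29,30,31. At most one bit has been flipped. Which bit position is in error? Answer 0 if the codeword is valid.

10

s1: b1⊕b3⊕b5⊕b7⊕b9⊕b11⊕b13⊕b15⊕b17⊕b19⊕b21⊕b23⊕b25⊕b27⊕b29⊕b31 = 1⊕0⊕1⊕1⊕1⊕1⊕1⊕0⊕1⊕1⊕0⊕0⊕0⊕1⊕0⊕1 = 0
s2: b2⊕b3⊕b6⊕b7⊕b10⊕b11⊕b14⊕b15⊕b18⊕b19⊕b22⊕b23⊕b26⊕b27⊕b30⊕b31 = 1⊕0⊕0⊕1⊕0⊕1⊕0⊕0⊕0⊕1⊕0⊕0⊕1⊕1⊕0⊕1 = 1
s4: b4⊕b5⊕b6⊕b7⊕b12⊕b13⊕b14⊕b15⊕b20⊕b21⊕b22⊕b23⊕b28⊕b29⊕b30⊕b31 = 1⊕1⊕0⊕1⊕0⊕1⊕0⊕0⊕1⊕0⊕0⊕0⊕0⊕0⊕0⊕1 = 0
s8: b8⊕b9⊕b10⊕b11⊕b12⊕b13⊕b14⊕b15⊕b24⊕b25⊕b26⊕b27⊕b28⊕b29⊕b30⊕b31 = 0⊕1⊕0⊕1⊕0⊕1⊕0⊕0⊕1⊕0⊕1⊕1⊕0⊕0⊕0⊕1 = 1
s16: b16⊕b17⊕b18⊕b19⊕b20⊕b21⊕b22⊕b23⊕b24⊕b25⊕b26⊕b27⊕b28⊕b29⊕b30⊕b31 = 1⊕1⊕0⊕1⊕1⊕0⊕0⊕0⊕1⊕0⊕1⊕1⊕0⊕0⊕0⊕1 = 0
Syndrome (s16...s1) = 01010 → position 10.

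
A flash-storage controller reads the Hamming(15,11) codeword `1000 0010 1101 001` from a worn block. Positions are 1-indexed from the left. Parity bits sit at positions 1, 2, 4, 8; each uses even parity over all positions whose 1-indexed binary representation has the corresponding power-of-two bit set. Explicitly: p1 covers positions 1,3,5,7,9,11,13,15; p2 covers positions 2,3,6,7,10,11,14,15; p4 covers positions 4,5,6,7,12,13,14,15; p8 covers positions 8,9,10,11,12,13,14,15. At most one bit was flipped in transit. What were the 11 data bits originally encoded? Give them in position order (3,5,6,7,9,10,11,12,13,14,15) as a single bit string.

00111101001

s1: b1⊕b3⊕b5⊕b7⊕b9⊕b11⊕b13⊕b15 = 1⊕0⊕0⊕1⊕1⊕0⊕0⊕1 = 0
s2: b2⊕b3⊕b6⊕b7⊕b10⊕b11⊕b14⊕b15 = 0⊕0⊕0⊕1⊕1⊕0⊕0⊕1 = 1
s4: b4⊕b5⊕b6⊕b7⊕b12⊕b13⊕b14⊕b15 = 0⊕0⊕0⊕1⊕1⊕0⊕0⊕1 = 1
s8: b8⊕b9⊕b10⊕b11⊕b12⊕b13⊕b14⊕b15 = 0⊕1⊕1⊕0⊕1⊕0⊕0⊕1 = 0
Syndrome (s8...s1) = 0110 → position 6.
Flip bit 6: corrected codeword = 100001101101001
Data bits at positions 3,5,6,7,9,10,11,12,13,14,15: 00111101001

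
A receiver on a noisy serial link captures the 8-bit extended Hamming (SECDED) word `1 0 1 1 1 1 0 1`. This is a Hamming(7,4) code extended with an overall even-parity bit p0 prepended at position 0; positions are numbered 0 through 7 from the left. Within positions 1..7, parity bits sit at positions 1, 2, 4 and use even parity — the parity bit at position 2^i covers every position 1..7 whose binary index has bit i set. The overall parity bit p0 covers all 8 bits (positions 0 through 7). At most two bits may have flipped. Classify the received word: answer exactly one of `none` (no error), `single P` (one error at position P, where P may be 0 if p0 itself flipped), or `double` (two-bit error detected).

s1: b1⊕b3⊕b5⊕b7 = 0⊕1⊕1⊕1 = 1
s2: b2⊕b3⊕b6⊕b7 = 1⊕1⊕0⊕1 = 1
s4: b4⊕b5⊕b6⊕b7 = 1⊕1⊕0⊕1 = 1
Syndrome (s4...s1) = 111 → position 7.
Overall parity (XOR of all 8 bits, including p0): 1⊕0⊕1⊕1⊕1⊕1⊕0⊕1 = 0
Overall=0, syndrome position=7 → double-bit error detected (uncorrectable).

double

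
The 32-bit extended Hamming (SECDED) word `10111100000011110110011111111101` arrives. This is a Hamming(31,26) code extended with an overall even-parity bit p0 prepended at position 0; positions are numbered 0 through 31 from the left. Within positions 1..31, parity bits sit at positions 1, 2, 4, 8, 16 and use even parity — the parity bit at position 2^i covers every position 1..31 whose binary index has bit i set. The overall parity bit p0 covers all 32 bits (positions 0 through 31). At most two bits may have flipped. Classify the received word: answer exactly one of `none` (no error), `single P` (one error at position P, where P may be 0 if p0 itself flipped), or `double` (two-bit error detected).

single 9

s1: b1⊕b3⊕b5⊕b7⊕b9⊕b11⊕b13⊕b15⊕b17⊕b19⊕b21⊕b23⊕b25⊕b27⊕b29⊕b31 = 0⊕1⊕1⊕0⊕0⊕0⊕1⊕1⊕1⊕0⊕1⊕1⊕1⊕1⊕1⊕1 = 1
s2: b2⊕b3⊕b6⊕b7⊕b10⊕b11⊕b14⊕b15⊕b18⊕b19⊕b22⊕b23⊕b26⊕b27⊕b30⊕b31 = 1⊕1⊕0⊕0⊕0⊕0⊕1⊕1⊕1⊕0⊕1⊕1⊕1⊕1⊕0⊕1 = 0
s4: b4⊕b5⊕b6⊕b7⊕b12⊕b13⊕b14⊕b15⊕b20⊕b21⊕b22⊕b23⊕b28⊕b29⊕b30⊕b31 = 1⊕1⊕0⊕0⊕1⊕1⊕1⊕1⊕0⊕1⊕1⊕1⊕1⊕1⊕0⊕1 = 0
s8: b8⊕b9⊕b10⊕b11⊕b12⊕b13⊕b14⊕b15⊕b24⊕b25⊕b26⊕b27⊕b28⊕b29⊕b30⊕b31 = 0⊕0⊕0⊕0⊕1⊕1⊕1⊕1⊕1⊕1⊕1⊕1⊕1⊕1⊕0⊕1 = 1
s16: b16⊕b17⊕b18⊕b19⊕b20⊕b21⊕b22⊕b23⊕b24⊕b25⊕b26⊕b27⊕b28⊕b29⊕b30⊕b31 = 0⊕1⊕1⊕0⊕0⊕1⊕1⊕1⊕1⊕1⊕1⊕1⊕1⊕1⊕0⊕1 = 0
Syndrome (s16...s1) = 01001 → position 9.
Overall parity (XOR of all 32 bits, including p0): 1⊕0⊕1⊕1⊕1⊕1⊕0⊕0⊕0⊕0⊕0⊕0⊕1⊕1⊕1⊕1⊕0⊕1⊕1⊕0⊕0⊕1⊕1⊕1⊕1⊕1⊕1⊕1⊕1⊕1⊕0⊕1 = 1
Overall=1, syndrome position=9 → single-bit error at position 9.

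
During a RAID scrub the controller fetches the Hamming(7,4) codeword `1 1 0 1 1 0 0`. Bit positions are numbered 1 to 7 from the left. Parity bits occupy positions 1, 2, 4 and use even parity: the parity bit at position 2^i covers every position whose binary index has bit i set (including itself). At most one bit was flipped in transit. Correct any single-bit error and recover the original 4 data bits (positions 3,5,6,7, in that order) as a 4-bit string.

s1: b1⊕b3⊕b5⊕b7 = 1⊕0⊕1⊕0 = 0
s2: b2⊕b3⊕b6⊕b7 = 1⊕0⊕0⊕0 = 1
s4: b4⊕b5⊕b6⊕b7 = 1⊕1⊕0⊕0 = 0
Syndrome (s4...s1) = 010 → position 2.
Flip bit 2: corrected codeword = 1001100
Data bits at positions 3,5,6,7: 0100

0100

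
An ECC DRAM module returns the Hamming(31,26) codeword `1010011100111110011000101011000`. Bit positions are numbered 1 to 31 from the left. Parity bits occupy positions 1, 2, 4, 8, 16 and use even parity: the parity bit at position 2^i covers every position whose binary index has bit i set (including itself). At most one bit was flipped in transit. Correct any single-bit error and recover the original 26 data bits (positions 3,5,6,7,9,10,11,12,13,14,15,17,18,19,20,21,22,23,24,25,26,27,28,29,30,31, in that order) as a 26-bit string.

s1: b1⊕b3⊕b5⊕b7⊕b9⊕b11⊕b13⊕b15⊕b17⊕b19⊕b21⊕b23⊕b25⊕b27⊕b29⊕b31 = 1⊕1⊕0⊕1⊕0⊕1⊕1⊕1⊕0⊕1⊕0⊕1⊕1⊕1⊕0⊕0 = 0
s2: b2⊕b3⊕b6⊕b7⊕b10⊕b11⊕b14⊕b15⊕b18⊕b19⊕b22⊕b23⊕b26⊕b27⊕b30⊕b31 = 0⊕1⊕1⊕1⊕0⊕1⊕1⊕1⊕1⊕1⊕0⊕1⊕0⊕1⊕0⊕0 = 0
s4: b4⊕b5⊕b6⊕b7⊕b12⊕b13⊕b14⊕b15⊕b20⊕b21⊕b22⊕b23⊕b28⊕b29⊕b30⊕b31 = 0⊕0⊕1⊕1⊕1⊕1⊕1⊕1⊕0⊕0⊕0⊕1⊕1⊕0⊕0⊕0 = 0
s8: b8⊕b9⊕b10⊕b11⊕b12⊕b13⊕b14⊕b15⊕b24⊕b25⊕b26⊕b27⊕b28⊕b29⊕b30⊕b31 = 1⊕0⊕0⊕1⊕1⊕1⊕1⊕1⊕0⊕1⊕0⊕1⊕1⊕0⊕0⊕0 = 1
s16: b16⊕b17⊕b18⊕b19⊕b20⊕b21⊕b22⊕b23⊕b24⊕b25⊕b26⊕b27⊕b28⊕b29⊕b30⊕b31 = 0⊕0⊕1⊕1⊕0⊕0⊕0⊕1⊕0⊕1⊕0⊕1⊕1⊕0⊕0⊕0 = 0
Syndrome (s16...s1) = 01000 → position 8.
Flip bit 8: corrected codeword = 1010011000111110011000101011000
Data bits at positions 3,5,6,7,9,10,11,12,13,14,15,17,18,19,20,21,22,23,24,25,26,27,28,29,30,31: 10110011111011000101011000

10110011111011000101011000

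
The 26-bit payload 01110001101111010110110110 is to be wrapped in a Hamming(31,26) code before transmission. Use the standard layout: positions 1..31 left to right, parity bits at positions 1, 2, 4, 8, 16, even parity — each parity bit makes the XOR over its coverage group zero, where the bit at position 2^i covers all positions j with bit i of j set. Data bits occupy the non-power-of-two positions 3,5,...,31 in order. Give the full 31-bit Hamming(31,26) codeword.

Place data bits at non-power-of-two positions: b3=0, b5=1, b6=1, b7=1, b9=0, b10=0, b11=0, b12=1, b13=1, b14=0, b15=1, b17=1, b18=1, b19=1, b20=0, b21=1, b22=0, b23=1, b24=1, b25=0, b26=1, b27=1, b28=0, b29=1, b30=1, b31=0.
p1 = XOR of data positions {3,5,7,9,11,13,15,17,19,21,23,25,27,29,31} = 0⊕1⊕1⊕0⊕0⊕1⊕1⊕1⊕1⊕1⊕1⊕0⊕1⊕1⊕0 = 0
p2 = XOR of data positions {3,6,7,10,11,14,15,18,19,22,23,26,27,30,31} = 0⊕1⊕1⊕0⊕0⊕0⊕1⊕1⊕1⊕0⊕1⊕1⊕1⊕1⊕0 = 1
p4 = XOR of data positions {5,6,7,12,13,14,15,20,21,22,23,28,29,30,31} = 1⊕1⊕1⊕1⊕1⊕0⊕1⊕0⊕1⊕0⊕1⊕0⊕1⊕1⊕0 = 0
p8 = XOR of data positions {9,10,11,12,13,14,15,24,25,26,27,28,29,30,31} = 0⊕0⊕0⊕1⊕1⊕0⊕1⊕1⊕0⊕1⊕1⊕0⊕1⊕1⊕0 = 0
p16 = XOR of data positions {17,18,19,20,21,22,23,24,25,26,27,28,29,30,31} = 1⊕1⊕1⊕0⊕1⊕0⊕1⊕1⊕0⊕1⊕1⊕0⊕1⊕1⊕0 = 0
Codeword b1..b31 = 0100111000011010111010110110110

0100111000011010111010110110110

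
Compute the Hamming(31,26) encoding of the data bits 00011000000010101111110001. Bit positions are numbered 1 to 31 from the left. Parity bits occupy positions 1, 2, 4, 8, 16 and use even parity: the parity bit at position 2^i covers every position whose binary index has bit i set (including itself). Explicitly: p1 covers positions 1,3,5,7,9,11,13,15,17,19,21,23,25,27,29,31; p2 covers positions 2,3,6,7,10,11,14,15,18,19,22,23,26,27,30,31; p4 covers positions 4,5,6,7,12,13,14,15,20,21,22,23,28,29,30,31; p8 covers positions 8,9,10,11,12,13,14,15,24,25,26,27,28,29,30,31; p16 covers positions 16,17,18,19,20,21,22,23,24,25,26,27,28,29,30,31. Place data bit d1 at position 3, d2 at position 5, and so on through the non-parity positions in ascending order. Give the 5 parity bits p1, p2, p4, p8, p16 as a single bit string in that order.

Place data bits at non-power-of-two positions: b3=0, b5=0, b6=0, b7=1, b9=1, b10=0, b11=0, b12=0, b13=0, b14=0, b15=0, b17=0, b18=1, b19=0, b20=1, b21=0, b22=1, b23=1, b24=1, b25=1, b26=1, b27=1, b28=0, b29=0, b30=0, b31=1.
p1 = XOR of data positions {3,5,7,9,11,13,15,17,19,21,23,25,27,29,31} = 0⊕0⊕1⊕1⊕0⊕0⊕0⊕0⊕0⊕0⊕1⊕1⊕1⊕0⊕1 = 0
p2 = XOR of data positions {3,6,7,10,11,14,15,18,19,22,23,26,27,30,31} = 0⊕0⊕1⊕0⊕0⊕0⊕0⊕1⊕0⊕1⊕1⊕1⊕1⊕0⊕1 = 1
p4 = XOR of data positions {5,6,7,12,13,14,15,20,21,22,23,28,29,30,31} = 0⊕0⊕1⊕0⊕0⊕0⊕0⊕1⊕0⊕1⊕1⊕0⊕0⊕0⊕1 = 1
p8 = XOR of data positions {9,10,11,12,13,14,15,24,25,26,27,28,29,30,31} = 1⊕0⊕0⊕0⊕0⊕0⊕0⊕1⊕1⊕1⊕1⊕0⊕0⊕0⊕1 = 0
p16 = XOR of data positions {17,18,19,20,21,22,23,24,25,26,27,28,29,30,31} = 0⊕1⊕0⊕1⊕0⊕1⊕1⊕1⊕1⊕1⊕1⊕0⊕0⊕0⊕1 = 1
Parity bits p1,p2,p4,p8,p16 = 01101

01101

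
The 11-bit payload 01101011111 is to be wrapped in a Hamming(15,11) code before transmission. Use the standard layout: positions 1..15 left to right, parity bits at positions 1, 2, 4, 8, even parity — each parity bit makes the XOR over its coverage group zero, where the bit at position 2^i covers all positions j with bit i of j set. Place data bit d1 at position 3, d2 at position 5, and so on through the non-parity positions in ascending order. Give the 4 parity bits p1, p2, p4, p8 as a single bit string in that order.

1000

Place data bits at non-power-of-two positions: b3=0, b5=1, b6=1, b7=0, b9=1, b10=0, b11=1, b12=1, b13=1, b14=1, b15=1.
p1 = XOR of data positions {3,5,7,9,11,13,15} = 0⊕1⊕0⊕1⊕1⊕1⊕1 = 1
p2 = XOR of data positions {3,6,7,10,11,14,15} = 0⊕1⊕0⊕0⊕1⊕1⊕1 = 0
p4 = XOR of data positions {5,6,7,12,13,14,15} = 1⊕1⊕0⊕1⊕1⊕1⊕1 = 0
p8 = XOR of data positions {9,10,11,12,13,14,15} = 1⊕0⊕1⊕1⊕1⊕1⊕1 = 0
Parity bits p1,p2,p4,p8 = 1000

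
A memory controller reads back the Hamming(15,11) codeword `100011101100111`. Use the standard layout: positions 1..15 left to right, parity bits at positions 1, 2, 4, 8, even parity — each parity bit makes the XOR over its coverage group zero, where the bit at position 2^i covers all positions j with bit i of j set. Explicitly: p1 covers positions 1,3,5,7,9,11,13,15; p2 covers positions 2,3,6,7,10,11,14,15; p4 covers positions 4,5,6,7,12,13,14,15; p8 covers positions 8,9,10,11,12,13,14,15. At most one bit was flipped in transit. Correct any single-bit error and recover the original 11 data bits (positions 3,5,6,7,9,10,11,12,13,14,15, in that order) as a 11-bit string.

s1: b1⊕b3⊕b5⊕b7⊕b9⊕b11⊕b13⊕b15 = 1⊕0⊕1⊕1⊕1⊕0⊕1⊕1 = 0
s2: b2⊕b3⊕b6⊕b7⊕b10⊕b11⊕b14⊕b15 = 0⊕0⊕1⊕1⊕1⊕0⊕1⊕1 = 1
s4: b4⊕b5⊕b6⊕b7⊕b12⊕b13⊕b14⊕b15 = 0⊕1⊕1⊕1⊕0⊕1⊕1⊕1 = 0
s8: b8⊕b9⊕b10⊕b11⊕b12⊕b13⊕b14⊕b15 = 0⊕1⊕1⊕0⊕0⊕1⊕1⊕1 = 1
Syndrome (s8...s1) = 1010 → position 10.
Flip bit 10: corrected codeword = 100011101000111
Data bits at positions 3,5,6,7,9,10,11,12,13,14,15: 01111000111

01111000111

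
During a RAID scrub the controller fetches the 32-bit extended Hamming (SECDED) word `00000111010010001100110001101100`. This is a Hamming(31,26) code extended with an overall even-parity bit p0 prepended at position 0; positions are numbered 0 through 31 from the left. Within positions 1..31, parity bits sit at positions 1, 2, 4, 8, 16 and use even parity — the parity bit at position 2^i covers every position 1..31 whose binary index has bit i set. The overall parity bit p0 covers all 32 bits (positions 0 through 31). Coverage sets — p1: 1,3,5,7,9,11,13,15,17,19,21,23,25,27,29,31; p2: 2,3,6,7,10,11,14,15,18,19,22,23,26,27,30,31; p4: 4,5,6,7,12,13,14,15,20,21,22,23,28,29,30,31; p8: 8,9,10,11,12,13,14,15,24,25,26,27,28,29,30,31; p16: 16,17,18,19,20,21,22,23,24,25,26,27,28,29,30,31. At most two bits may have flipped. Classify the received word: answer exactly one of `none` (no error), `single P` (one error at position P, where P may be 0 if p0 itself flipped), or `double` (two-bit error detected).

single 3

s1: b1⊕b3⊕b5⊕b7⊕b9⊕b11⊕b13⊕b15⊕b17⊕b19⊕b21⊕b23⊕b25⊕b27⊕b29⊕b31 = 0⊕0⊕1⊕1⊕1⊕0⊕0⊕0⊕1⊕0⊕1⊕0⊕1⊕0⊕1⊕0 = 1
s2: b2⊕b3⊕b6⊕b7⊕b10⊕b11⊕b14⊕b15⊕b18⊕b19⊕b22⊕b23⊕b26⊕b27⊕b30⊕b31 = 0⊕0⊕1⊕1⊕0⊕0⊕0⊕0⊕0⊕0⊕0⊕0⊕1⊕0⊕0⊕0 = 1
s4: b4⊕b5⊕b6⊕b7⊕b12⊕b13⊕b14⊕b15⊕b20⊕b21⊕b22⊕b23⊕b28⊕b29⊕b30⊕b31 = 0⊕1⊕1⊕1⊕1⊕0⊕0⊕0⊕1⊕1⊕0⊕0⊕1⊕1⊕0⊕0 = 0
s8: b8⊕b9⊕b10⊕b11⊕b12⊕b13⊕b14⊕b15⊕b24⊕b25⊕b26⊕b27⊕b28⊕b29⊕b30⊕b31 = 0⊕1⊕0⊕0⊕1⊕0⊕0⊕0⊕0⊕1⊕1⊕0⊕1⊕1⊕0⊕0 = 0
s16: b16⊕b17⊕b18⊕b19⊕b20⊕b21⊕b22⊕b23⊕b24⊕b25⊕b26⊕b27⊕b28⊕b29⊕b30⊕b31 = 1⊕1⊕0⊕0⊕1⊕1⊕0⊕0⊕0⊕1⊕1⊕0⊕1⊕1⊕0⊕0 = 0
Syndrome (s16...s1) = 00011 → position 3.
Overall parity (XOR of all 32 bits, including p0): 0⊕0⊕0⊕0⊕0⊕1⊕1⊕1⊕0⊕1⊕0⊕0⊕1⊕0⊕0⊕0⊕1⊕1⊕0⊕0⊕1⊕1⊕0⊕0⊕0⊕1⊕1⊕0⊕1⊕1⊕0⊕0 = 1
Overall=1, syndrome position=3 → single-bit error at position 3.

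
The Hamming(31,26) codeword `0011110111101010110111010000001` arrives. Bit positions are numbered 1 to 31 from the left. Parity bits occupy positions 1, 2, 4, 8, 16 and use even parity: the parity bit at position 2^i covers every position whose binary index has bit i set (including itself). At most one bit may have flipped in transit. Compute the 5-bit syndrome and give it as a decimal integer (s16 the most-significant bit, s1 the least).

s1: b1⊕b3⊕b5⊕b7⊕b9⊕b11⊕b13⊕b15⊕b17⊕b19⊕b21⊕b23⊕b25⊕b27⊕b29⊕b31 = 0⊕1⊕1⊕0⊕1⊕1⊕1⊕1⊕1⊕0⊕1⊕0⊕0⊕0⊕0⊕1 = 1
s2: b2⊕b3⊕b6⊕b7⊕b10⊕b11⊕b14⊕b15⊕b18⊕b19⊕b22⊕b23⊕b26⊕b27⊕b30⊕b31 = 0⊕1⊕1⊕0⊕1⊕1⊕0⊕1⊕1⊕0⊕1⊕0⊕0⊕0⊕0⊕1 = 0
s4: b4⊕b5⊕b6⊕b7⊕b12⊕b13⊕b14⊕b15⊕b20⊕b21⊕b22⊕b23⊕b28⊕b29⊕b30⊕b31 = 1⊕1⊕1⊕0⊕0⊕1⊕0⊕1⊕1⊕1⊕1⊕0⊕0⊕0⊕0⊕1 = 1
s8: b8⊕b9⊕b10⊕b11⊕b12⊕b13⊕b14⊕b15⊕b24⊕b25⊕b26⊕b27⊕b28⊕b29⊕b30⊕b31 = 1⊕1⊕1⊕1⊕0⊕1⊕0⊕1⊕1⊕0⊕0⊕0⊕0⊕0⊕0⊕1 = 0
s16: b16⊕b17⊕b18⊕b19⊕b20⊕b21⊕b22⊕b23⊕b24⊕b25⊕b26⊕b27⊕b28⊕b29⊕b30⊕b31 = 0⊕1⊕1⊕0⊕1⊕1⊕1⊕0⊕1⊕0⊕0⊕0⊕0⊕0⊕0⊕1 = 1
Syndrome (s16...s1) = 10101 → position 21.

21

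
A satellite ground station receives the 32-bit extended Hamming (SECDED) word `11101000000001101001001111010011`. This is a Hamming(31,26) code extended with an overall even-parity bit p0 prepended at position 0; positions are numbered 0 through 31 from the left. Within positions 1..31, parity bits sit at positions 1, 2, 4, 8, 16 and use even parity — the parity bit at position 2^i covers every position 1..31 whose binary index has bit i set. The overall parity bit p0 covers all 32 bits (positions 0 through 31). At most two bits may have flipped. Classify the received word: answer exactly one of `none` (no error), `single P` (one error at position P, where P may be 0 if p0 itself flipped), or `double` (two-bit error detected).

s1: b1⊕b3⊕b5⊕b7⊕b9⊕b11⊕b13⊕b15⊕b17⊕b19⊕b21⊕b23⊕b25⊕b27⊕b29⊕b31 = 1⊕0⊕0⊕0⊕0⊕0⊕1⊕0⊕0⊕1⊕0⊕1⊕1⊕1⊕0⊕1 = 1
s2: b2⊕b3⊕b6⊕b7⊕b10⊕b11⊕b14⊕b15⊕b18⊕b19⊕b22⊕b23⊕b26⊕b27⊕b30⊕b31 = 1⊕0⊕0⊕0⊕0⊕0⊕1⊕0⊕0⊕1⊕1⊕1⊕0⊕1⊕1⊕1 = 0
s4: b4⊕b5⊕b6⊕b7⊕b12⊕b13⊕b14⊕b15⊕b20⊕b21⊕b22⊕b23⊕b28⊕b29⊕b30⊕b31 = 1⊕0⊕0⊕0⊕0⊕1⊕1⊕0⊕0⊕0⊕1⊕1⊕0⊕0⊕1⊕1 = 1
s8: b8⊕b9⊕b10⊕b11⊕b12⊕b13⊕b14⊕b15⊕b24⊕b25⊕b26⊕b27⊕b28⊕b29⊕b30⊕b31 = 0⊕0⊕0⊕0⊕0⊕1⊕1⊕0⊕1⊕1⊕0⊕1⊕0⊕0⊕1⊕1 = 1
s16: b16⊕b17⊕b18⊕b19⊕b20⊕b21⊕b22⊕b23⊕b24⊕b25⊕b26⊕b27⊕b28⊕b29⊕b30⊕b31 = 1⊕0⊕0⊕1⊕0⊕0⊕1⊕1⊕1⊕1⊕0⊕1⊕0⊕0⊕1⊕1 = 1
Syndrome (s16...s1) = 11101 → position 29.
Overall parity (XOR of all 32 bits, including p0): 1⊕1⊕1⊕0⊕1⊕0⊕0⊕0⊕0⊕0⊕0⊕0⊕0⊕1⊕1⊕0⊕1⊕0⊕0⊕1⊕0⊕0⊕1⊕1⊕1⊕1⊕0⊕1⊕0⊕0⊕1⊕1 = 1
Overall=1, syndrome position=29 → single-bit error at position 29.

single 29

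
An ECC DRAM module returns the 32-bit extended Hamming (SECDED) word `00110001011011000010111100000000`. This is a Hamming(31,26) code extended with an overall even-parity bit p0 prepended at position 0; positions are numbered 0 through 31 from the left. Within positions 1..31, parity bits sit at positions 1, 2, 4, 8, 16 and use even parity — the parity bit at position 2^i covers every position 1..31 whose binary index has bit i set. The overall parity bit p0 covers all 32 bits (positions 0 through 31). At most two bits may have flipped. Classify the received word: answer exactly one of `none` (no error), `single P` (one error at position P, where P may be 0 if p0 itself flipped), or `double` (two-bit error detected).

s1: b1⊕b3⊕b5⊕b7⊕b9⊕b11⊕b13⊕b15⊕b17⊕b19⊕b21⊕b23⊕b25⊕b27⊕b29⊕b31 = 0⊕1⊕0⊕1⊕1⊕0⊕1⊕0⊕0⊕0⊕1⊕1⊕0⊕0⊕0⊕0 = 0
s2: b2⊕b3⊕b6⊕b7⊕b10⊕b11⊕b14⊕b15⊕b18⊕b19⊕b22⊕b23⊕b26⊕b27⊕b30⊕b31 = 1⊕1⊕0⊕1⊕1⊕0⊕0⊕0⊕1⊕0⊕1⊕1⊕0⊕0⊕0⊕0 = 1
s4: b4⊕b5⊕b6⊕b7⊕b12⊕b13⊕b14⊕b15⊕b20⊕b21⊕b22⊕b23⊕b28⊕b29⊕b30⊕b31 = 0⊕0⊕0⊕1⊕1⊕1⊕0⊕0⊕1⊕1⊕1⊕1⊕0⊕0⊕0⊕0 = 1
s8: b8⊕b9⊕b10⊕b11⊕b12⊕b13⊕b14⊕b15⊕b24⊕b25⊕b26⊕b27⊕b28⊕b29⊕b30⊕b31 = 0⊕1⊕1⊕0⊕1⊕1⊕0⊕0⊕0⊕0⊕0⊕0⊕0⊕0⊕0⊕0 = 0
s16: b16⊕b17⊕b18⊕b19⊕b20⊕b21⊕b22⊕b23⊕b24⊕b25⊕b26⊕b27⊕b28⊕b29⊕b30⊕b31 = 0⊕0⊕1⊕0⊕1⊕1⊕1⊕1⊕0⊕0⊕0⊕0⊕0⊕0⊕0⊕0 = 1
Syndrome (s16...s1) = 10110 → position 22.
Overall parity (XOR of all 32 bits, including p0): 0⊕0⊕1⊕1⊕0⊕0⊕0⊕1⊕0⊕1⊕1⊕0⊕1⊕1⊕0⊕0⊕0⊕0⊕1⊕0⊕1⊕1⊕1⊕1⊕0⊕0⊕0⊕0⊕0⊕0⊕0⊕0 = 0
Overall=0, syndrome position=22 → double-bit error detected (uncorrectable).

double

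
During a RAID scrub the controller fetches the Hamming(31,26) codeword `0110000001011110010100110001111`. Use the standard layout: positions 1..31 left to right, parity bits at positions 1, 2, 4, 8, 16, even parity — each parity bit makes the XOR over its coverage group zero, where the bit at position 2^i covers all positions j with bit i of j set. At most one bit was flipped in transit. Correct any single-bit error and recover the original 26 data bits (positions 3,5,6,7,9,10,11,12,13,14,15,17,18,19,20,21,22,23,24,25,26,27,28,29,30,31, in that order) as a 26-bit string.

s1: b1⊕b3⊕b5⊕b7⊕b9⊕b11⊕b13⊕b15⊕b17⊕b19⊕b21⊕b23⊕b25⊕b27⊕b29⊕b31 = 0⊕1⊕0⊕0⊕0⊕0⊕1⊕1⊕0⊕0⊕0⊕1⊕0⊕0⊕1⊕1 = 0
s2: b2⊕b3⊕b6⊕b7⊕b10⊕b11⊕b14⊕b15⊕b18⊕b19⊕b22⊕b23⊕b26⊕b27⊕b30⊕b31 = 1⊕1⊕0⊕0⊕1⊕0⊕1⊕1⊕1⊕0⊕0⊕1⊕0⊕0⊕1⊕1 = 1
s4: b4⊕b5⊕b6⊕b7⊕b12⊕b13⊕b14⊕b15⊕b20⊕b21⊕b22⊕b23⊕b28⊕b29⊕b30⊕b31 = 0⊕0⊕0⊕0⊕1⊕1⊕1⊕1⊕1⊕0⊕0⊕1⊕1⊕1⊕1⊕1 = 0
s8: b8⊕b9⊕b10⊕b11⊕b12⊕b13⊕b14⊕b15⊕b24⊕b25⊕b26⊕b27⊕b28⊕b29⊕b30⊕b31 = 0⊕0⊕1⊕0⊕1⊕1⊕1⊕1⊕1⊕0⊕0⊕0⊕1⊕1⊕1⊕1 = 0
s16: b16⊕b17⊕b18⊕b19⊕b20⊕b21⊕b22⊕b23⊕b24⊕b25⊕b26⊕b27⊕b28⊕b29⊕b30⊕b31 = 0⊕0⊕1⊕0⊕1⊕0⊕0⊕1⊕1⊕0⊕0⊕0⊕1⊕1⊕1⊕1 = 0
Syndrome (s16...s1) = 00010 → position 2.
Flip bit 2: corrected codeword = 0010000001011110010100110001111
Data bits at positions 3,5,6,7,9,10,11,12,13,14,15,17,18,19,20,21,22,23,24,25,26,27,28,29,30,31: 10000101111010100110001111

10000101111010100110001111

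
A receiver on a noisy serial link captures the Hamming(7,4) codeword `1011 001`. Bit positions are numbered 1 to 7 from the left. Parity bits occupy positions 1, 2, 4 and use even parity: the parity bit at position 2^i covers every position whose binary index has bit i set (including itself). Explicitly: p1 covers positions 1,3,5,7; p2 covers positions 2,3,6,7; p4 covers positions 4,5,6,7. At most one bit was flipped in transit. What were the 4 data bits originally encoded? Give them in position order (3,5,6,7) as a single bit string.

1001

s1: b1⊕b3⊕b5⊕b7 = 1⊕1⊕0⊕1 = 1
s2: b2⊕b3⊕b6⊕b7 = 0⊕1⊕0⊕1 = 0
s4: b4⊕b5⊕b6⊕b7 = 1⊕0⊕0⊕1 = 0
Syndrome (s4...s1) = 001 → position 1.
Flip bit 1: corrected codeword = 0011001
Data bits at positions 3,5,6,7: 1001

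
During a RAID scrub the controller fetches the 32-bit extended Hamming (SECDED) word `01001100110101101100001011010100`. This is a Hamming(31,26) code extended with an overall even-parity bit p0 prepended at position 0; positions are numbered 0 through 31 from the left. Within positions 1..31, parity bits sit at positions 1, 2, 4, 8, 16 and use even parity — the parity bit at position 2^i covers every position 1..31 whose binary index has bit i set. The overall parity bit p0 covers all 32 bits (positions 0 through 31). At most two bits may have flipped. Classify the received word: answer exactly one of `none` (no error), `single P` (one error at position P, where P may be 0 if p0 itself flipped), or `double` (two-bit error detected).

s1: b1⊕b3⊕b5⊕b7⊕b9⊕b11⊕b13⊕b15⊕b17⊕b19⊕b21⊕b23⊕b25⊕b27⊕b29⊕b31 = 1⊕0⊕1⊕0⊕1⊕1⊕1⊕0⊕1⊕0⊕0⊕0⊕1⊕1⊕1⊕0 = 1
s2: b2⊕b3⊕b6⊕b7⊕b10⊕b11⊕b14⊕b15⊕b18⊕b19⊕b22⊕b23⊕b26⊕b27⊕b30⊕b31 = 0⊕0⊕0⊕0⊕0⊕1⊕1⊕0⊕0⊕0⊕1⊕0⊕0⊕1⊕0⊕0 = 0
s4: b4⊕b5⊕b6⊕b7⊕b12⊕b13⊕b14⊕b15⊕b20⊕b21⊕b22⊕b23⊕b28⊕b29⊕b30⊕b31 = 1⊕1⊕0⊕0⊕0⊕1⊕1⊕0⊕0⊕0⊕1⊕0⊕0⊕1⊕0⊕0 = 0
s8: b8⊕b9⊕b10⊕b11⊕b12⊕b13⊕b14⊕b15⊕b24⊕b25⊕b26⊕b27⊕b28⊕b29⊕b30⊕b31 = 1⊕1⊕0⊕1⊕0⊕1⊕1⊕0⊕1⊕1⊕0⊕1⊕0⊕1⊕0⊕0 = 1
s16: b16⊕b17⊕b18⊕b19⊕b20⊕b21⊕b22⊕b23⊕b24⊕b25⊕b26⊕b27⊕b28⊕b29⊕b30⊕b31 = 1⊕1⊕0⊕0⊕0⊕0⊕1⊕0⊕1⊕1⊕0⊕1⊕0⊕1⊕0⊕0 = 1
Syndrome (s16...s1) = 11001 → position 25.
Overall parity (XOR of all 32 bits, including p0): 0⊕1⊕0⊕0⊕1⊕1⊕0⊕0⊕1⊕1⊕0⊕1⊕0⊕1⊕1⊕0⊕1⊕1⊕0⊕0⊕0⊕0⊕1⊕0⊕1⊕1⊕0⊕1⊕0⊕1⊕0⊕0 = 1
Overall=1, syndrome position=25 → single-bit error at position 25.

single 25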